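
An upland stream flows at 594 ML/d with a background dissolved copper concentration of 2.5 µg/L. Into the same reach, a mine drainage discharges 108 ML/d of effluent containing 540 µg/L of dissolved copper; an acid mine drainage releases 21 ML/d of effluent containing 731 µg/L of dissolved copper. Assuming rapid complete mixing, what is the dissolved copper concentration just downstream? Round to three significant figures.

104 µg/L

Flow-weighted average: C = (594.0·2.500 + 108.0·540.0 + 21.00·731.0) / 723.0 = 75160/723.0 = 104.0 µg/L.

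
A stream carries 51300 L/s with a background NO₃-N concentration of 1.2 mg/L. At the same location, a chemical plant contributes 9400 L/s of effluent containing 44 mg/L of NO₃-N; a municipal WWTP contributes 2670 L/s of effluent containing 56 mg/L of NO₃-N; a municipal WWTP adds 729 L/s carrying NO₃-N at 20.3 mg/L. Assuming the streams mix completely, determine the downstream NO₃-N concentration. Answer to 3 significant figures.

Mass balance: C = (51300·1.200 + 9400·44.00 + 2670·56.00 + 729.0·20.30) / 64100 = 639500/64100 = 9.976 mg/L.

9.98 mg/L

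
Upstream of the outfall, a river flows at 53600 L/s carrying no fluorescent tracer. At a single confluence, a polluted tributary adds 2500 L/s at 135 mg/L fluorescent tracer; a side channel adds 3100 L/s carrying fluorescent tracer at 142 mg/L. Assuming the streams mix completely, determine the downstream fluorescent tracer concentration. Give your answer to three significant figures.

Mass balance: C = (53600·0 + 2500·135.0 + 3100·142.0) / 59200 = 777700/59200 = 13.14 mg/L.

13.1 mg/L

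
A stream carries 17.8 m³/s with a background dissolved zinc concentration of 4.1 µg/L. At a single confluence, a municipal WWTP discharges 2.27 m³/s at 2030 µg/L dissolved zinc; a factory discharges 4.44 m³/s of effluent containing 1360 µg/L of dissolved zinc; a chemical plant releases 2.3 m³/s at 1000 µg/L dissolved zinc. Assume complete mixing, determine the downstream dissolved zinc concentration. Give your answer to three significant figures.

Mass balance: C = (17.80·4.100 + 2.270·2030 + 4.440·1360 + 2.300·1000) / 26.81 = 13020/26.81 = 485.6 µg/L.

486 µg/L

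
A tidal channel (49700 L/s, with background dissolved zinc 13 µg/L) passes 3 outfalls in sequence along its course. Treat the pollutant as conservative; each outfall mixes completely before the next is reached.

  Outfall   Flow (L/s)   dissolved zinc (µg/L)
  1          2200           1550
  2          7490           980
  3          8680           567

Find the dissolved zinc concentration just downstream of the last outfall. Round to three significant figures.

240 µg/L

Outfall 1: combined Q = 51900 L/s; C = (49700·13.00 + 2200·1550)/51900 = 78.15 µg/L.
Outfall 2: combined Q = 59390 L/s; C = (51900·78.15 + 7490·980.0)/59390 = 191.9 µg/L.
Outfall 3: combined Q = 68070 L/s; C = (59390·191.9 + 8680·567.0)/68070 = 239.7 µg/L.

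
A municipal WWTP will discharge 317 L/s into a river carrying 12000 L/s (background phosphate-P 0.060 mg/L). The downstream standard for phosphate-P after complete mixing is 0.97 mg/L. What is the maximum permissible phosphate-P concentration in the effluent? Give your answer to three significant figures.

35.4 mg/L

At the limit, (Qr·Cr + Qe·Cₑ)/(Qr + Qe) = 0.97:
Cₑ = (12320·0.97 − 12000·0.06000) / 317.0 = 35.42 mg/L.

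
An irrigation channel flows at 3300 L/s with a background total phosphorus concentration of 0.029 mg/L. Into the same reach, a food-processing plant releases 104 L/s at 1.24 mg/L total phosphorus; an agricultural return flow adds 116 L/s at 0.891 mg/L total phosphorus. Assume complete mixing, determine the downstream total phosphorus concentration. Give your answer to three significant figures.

Mass balance: C = (3300·0.02900 + 104.0·1.240 + 116.0·0.8910) / 3520 = 328.0/3520 = 0.09319 mg/L.

0.0932 mg/L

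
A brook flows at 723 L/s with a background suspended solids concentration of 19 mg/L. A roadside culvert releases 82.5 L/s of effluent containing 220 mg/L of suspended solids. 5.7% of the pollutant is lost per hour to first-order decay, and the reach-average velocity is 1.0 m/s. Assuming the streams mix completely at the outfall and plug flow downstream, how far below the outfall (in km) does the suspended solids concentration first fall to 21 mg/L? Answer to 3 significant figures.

38.9 km

Mixed concentration C = ΣQC/ΣQ = (723.0·19.00 + 82.50·220.0) / 805.5 = 31890/805.5 = 39.59 mg/L.
5.7%/h lost → k = −ln(1 − 0.057) = 0.05869 h⁻¹.
Set 39.59·exp(−k·t) = 21 → t = ln(39.59/21)/k = 38890 s = 10.80 h.
Distance = v·t = 1.0·38890 = 38890 m = 38.89 km.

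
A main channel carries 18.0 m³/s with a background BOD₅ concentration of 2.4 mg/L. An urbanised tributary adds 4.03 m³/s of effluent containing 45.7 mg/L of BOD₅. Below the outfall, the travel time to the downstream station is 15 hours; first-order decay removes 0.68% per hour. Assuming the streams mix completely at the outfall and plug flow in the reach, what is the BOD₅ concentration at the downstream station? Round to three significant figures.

After mixing, C = (18.00·2.400 + 4.030·45.70) / 22.03 = 227.4/22.03 = 10.32 mg/L.
0.68%/h lost → k = −ln(1 − 0.0068) = 0.006823 h⁻¹.
Decay over the reach: 10.32·exp(−kt) = 10.32·0.9027 = 9.317 mg/L.

9.32 mg/L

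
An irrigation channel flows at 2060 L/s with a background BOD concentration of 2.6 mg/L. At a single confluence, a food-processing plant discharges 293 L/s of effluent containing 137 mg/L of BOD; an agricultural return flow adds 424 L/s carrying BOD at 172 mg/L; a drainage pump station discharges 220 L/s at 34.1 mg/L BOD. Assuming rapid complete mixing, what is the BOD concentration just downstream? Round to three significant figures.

Flow-weighted average: C = (2060·2.600 + 293.0·137.0 + 424.0·172.0 + 220.0·34.10) / 2997 = 125900/2997 = 42.02 mg/L.

42.0 mg/L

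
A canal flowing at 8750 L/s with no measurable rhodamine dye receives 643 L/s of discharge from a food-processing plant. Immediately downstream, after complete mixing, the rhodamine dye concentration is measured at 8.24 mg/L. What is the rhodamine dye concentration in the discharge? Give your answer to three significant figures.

Mass balance: 8750·0 + 643.0·Cₑ = 9393·8.240
→ Cₑ = (9393·8.240 − 8750·0) / 643.0 = 120.4 mg/L.

120 mg/L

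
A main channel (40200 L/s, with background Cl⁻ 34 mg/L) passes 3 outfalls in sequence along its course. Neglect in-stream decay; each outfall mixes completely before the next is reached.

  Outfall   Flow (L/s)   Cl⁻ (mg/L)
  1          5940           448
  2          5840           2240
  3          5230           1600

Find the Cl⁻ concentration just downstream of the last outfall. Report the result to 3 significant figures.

After outfall 1: Q = 40200 + 5940 = 46140 L/s; C = (40200·34.00 + 5940·448.0)/46140 = 87.30 mg/L.
After outfall 2: Q = 46140 + 5840 = 51980 L/s; C = (46140·87.30 + 5840·2240)/51980 = 329.2 mg/L.
After outfall 3: Q = 51980 + 5230 = 57210 L/s; C = (51980·329.2 + 5230·1600)/57210 = 445.3 mg/L.

445 mg/L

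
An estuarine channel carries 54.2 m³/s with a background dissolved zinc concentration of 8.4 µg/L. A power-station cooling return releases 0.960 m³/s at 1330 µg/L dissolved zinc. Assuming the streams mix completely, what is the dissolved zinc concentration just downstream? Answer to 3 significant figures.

31.4 µg/L

After mixing, C = (54.20·8.400 + 0.9600·1330) / 55.16 = 1732/55.16 = 31.40 µg/L.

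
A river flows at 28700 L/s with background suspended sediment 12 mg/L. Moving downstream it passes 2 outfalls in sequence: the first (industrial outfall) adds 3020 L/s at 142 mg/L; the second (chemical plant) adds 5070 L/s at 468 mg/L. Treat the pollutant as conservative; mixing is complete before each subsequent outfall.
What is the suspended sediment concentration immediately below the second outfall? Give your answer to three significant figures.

After outfall 1: Q = 28700 + 3020 = 31720 L/s; C = (28700·12.00 + 3020·142.0)/31720 = 24.38 mg/L.
After outfall 2: Q = 31720 + 5070 = 36790 L/s; C = (31720·24.38 + 5070·468.0)/36790 = 85.51 mg/L.

85.5 mg/L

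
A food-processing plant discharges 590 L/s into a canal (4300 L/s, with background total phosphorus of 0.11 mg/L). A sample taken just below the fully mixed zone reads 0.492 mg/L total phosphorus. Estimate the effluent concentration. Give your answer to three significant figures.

3.28 mg/L

Mass balance: 4300·0.1100 + 590.0·Cₑ = 4890·0.4920
→ Cₑ = (4890·0.4920 − 4300·0.1100) / 590.0 = 3.276 mg/L.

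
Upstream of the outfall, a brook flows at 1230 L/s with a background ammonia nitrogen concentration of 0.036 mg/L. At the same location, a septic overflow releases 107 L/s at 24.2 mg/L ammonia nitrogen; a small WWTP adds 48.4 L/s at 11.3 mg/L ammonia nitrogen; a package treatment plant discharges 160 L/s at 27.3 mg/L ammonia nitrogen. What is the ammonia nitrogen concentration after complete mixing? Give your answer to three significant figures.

Mixed concentration C = ΣQC/ΣQ = (1230·0.03600 + 107.0·24.20 + 48.40·11.30 + 160.0·27.30) / 1545 = 7549/1545 = 4.885 mg/L.

4.88 mg/L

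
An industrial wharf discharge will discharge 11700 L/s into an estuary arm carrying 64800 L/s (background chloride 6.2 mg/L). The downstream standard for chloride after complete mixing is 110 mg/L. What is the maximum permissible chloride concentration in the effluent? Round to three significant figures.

685 mg/L

At the limit, (Qr·Cr + Qe·Cₑ)/(Qr + Qe) = 110:
Cₑ = (76500·110 − 64800·6.200) / 11700 = 684.9 mg/L.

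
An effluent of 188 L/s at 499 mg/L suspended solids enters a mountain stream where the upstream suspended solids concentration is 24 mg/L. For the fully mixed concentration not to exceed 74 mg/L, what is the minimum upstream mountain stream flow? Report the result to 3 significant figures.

Set C_mix = 74: (Q·24.00 + 188.0·499.0) / (Q + 188.0) = 74
→ Q = 188.0·(499.0 − 74)/(74 − 24.00) = 1598 L/s.

1600 L/s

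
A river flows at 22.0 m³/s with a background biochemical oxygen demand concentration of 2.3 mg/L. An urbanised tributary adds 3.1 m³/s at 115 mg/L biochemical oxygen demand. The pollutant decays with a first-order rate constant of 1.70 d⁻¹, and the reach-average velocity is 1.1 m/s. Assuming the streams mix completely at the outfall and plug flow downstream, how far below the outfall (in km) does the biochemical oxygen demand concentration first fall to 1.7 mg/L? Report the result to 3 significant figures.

126 km

Conservation of mass: C = (22.00·2.300 + 3.100·115.0) / 25.10 = 407.1/25.10 = 16.22 mg/L.
Set 16.22·exp(−k·t) = 1.7 → t = ln(16.22/1.7)/k = 114600 s = 31.84 h.
Distance = v·t = 1.1·114600 = 126100 m = 126.1 km.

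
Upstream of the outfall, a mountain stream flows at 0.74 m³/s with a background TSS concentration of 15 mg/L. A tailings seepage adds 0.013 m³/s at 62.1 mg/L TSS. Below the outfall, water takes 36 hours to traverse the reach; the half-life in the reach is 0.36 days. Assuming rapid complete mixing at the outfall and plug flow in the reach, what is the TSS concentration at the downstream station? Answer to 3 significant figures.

0.880 mg/L

Conservation of mass: C = (0.7400·15.00 + 0.01300·62.10) / 0.7530 = 11.91/0.7530 = 15.81 mg/L.
Half-life 0.36 d → k = ln 2 / 0.36 = 1.925 d⁻¹.
Applying C = C₀e^(−kt): 15.81 × 0.05568 = 0.8805 mg/L.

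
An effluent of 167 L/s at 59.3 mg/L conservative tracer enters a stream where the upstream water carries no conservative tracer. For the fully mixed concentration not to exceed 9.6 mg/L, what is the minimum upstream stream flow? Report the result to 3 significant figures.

Set C_mix = 9.6: (Q·0 + 167.0·59.30) / (Q + 167.0) = 9.6
→ Q = 167.0·(59.30 − 9.6)/(9.6 − 0) = 864.6 L/s.

865 L/s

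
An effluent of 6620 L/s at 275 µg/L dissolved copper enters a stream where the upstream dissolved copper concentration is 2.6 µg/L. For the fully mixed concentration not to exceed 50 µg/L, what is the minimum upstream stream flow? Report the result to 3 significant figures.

Set C_mix = 50: (Q·2.600 + 6620·275.0) / (Q + 6620) = 50
→ Q = 6620·(275.0 − 50)/(50 − 2.600) = 31420 L/s.

31400 L/s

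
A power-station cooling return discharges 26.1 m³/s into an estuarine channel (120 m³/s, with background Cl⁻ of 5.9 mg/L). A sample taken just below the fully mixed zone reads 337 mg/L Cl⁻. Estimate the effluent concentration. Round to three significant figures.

Mass balance: 120.0·5.900 + 26.10·Cₑ = 146.1·337.0
→ Cₑ = (146.1·337.0 − 120.0·5.900) / 26.10 = 1859 mg/L.

1860 mg/L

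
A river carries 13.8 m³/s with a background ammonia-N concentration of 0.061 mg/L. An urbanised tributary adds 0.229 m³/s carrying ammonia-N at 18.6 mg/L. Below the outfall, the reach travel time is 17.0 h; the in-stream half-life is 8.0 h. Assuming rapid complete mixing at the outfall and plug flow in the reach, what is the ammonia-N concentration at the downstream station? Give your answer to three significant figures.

0.0834 mg/L

Conservation of mass: C = (13.80·0.06100 + 0.2290·18.60) / 14.03 = 5.101/14.03 = 0.3636 mg/L.
Half-life 8.0 h → k = ln 2 / 8.0 = 0.08664 h⁻¹ = 2.079 d⁻¹.
Applying C = C₀e^(−kt): 0.3636 × 0.2293 = 0.08336 mg/L.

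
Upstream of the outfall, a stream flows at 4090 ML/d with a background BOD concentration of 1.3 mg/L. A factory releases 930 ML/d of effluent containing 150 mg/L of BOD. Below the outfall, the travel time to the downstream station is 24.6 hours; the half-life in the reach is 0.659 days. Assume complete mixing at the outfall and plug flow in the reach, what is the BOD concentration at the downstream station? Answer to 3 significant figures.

Mass balance: C = (4090·1.300 + 930.0·150.0) / 5020 = 144800/5020 = 28.85 mg/L.
Half-life 0.659 d → k = ln 2 / 0.659 = 1.052 d⁻¹.
Applying C = C₀e^(−kt): 28.85 × 0.3402 = 9.815 mg/L.

9.82 mg/L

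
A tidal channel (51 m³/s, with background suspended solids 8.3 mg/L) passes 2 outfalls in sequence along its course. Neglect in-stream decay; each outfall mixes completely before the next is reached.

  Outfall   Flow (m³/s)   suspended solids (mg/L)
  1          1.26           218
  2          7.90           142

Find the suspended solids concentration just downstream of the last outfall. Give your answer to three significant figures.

30.2 mg/L

Outfall 1: combined Q = 52.26 m³/s; C = (51.00·8.300 + 1.260·218.0)/52.26 = 13.36 mg/L.
Outfall 2: combined Q = 60.16 m³/s; C = (52.26·13.36 + 7.900·142.0)/60.16 = 30.25 mg/L.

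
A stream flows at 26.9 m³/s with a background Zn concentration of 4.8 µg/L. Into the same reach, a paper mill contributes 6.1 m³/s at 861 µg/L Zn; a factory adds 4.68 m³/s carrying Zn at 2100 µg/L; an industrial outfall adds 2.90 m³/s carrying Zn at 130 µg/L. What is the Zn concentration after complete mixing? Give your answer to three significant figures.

384 µg/L

Flow-weighted average: C = (26.90·4.800 + 6.100·861.0 + 4.680·2100 + 2.900·130.0) / 40.58 = 15590/40.58 = 384.1 µg/L.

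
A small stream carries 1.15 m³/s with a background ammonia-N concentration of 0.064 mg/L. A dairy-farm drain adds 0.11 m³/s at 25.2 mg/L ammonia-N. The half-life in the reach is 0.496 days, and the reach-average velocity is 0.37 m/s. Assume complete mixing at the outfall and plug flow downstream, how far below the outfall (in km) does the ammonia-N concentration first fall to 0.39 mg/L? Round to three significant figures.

40.2 km

Flow-weighted average: C = (1.150·0.06400 + 0.1100·25.20) / 1.260 = 2.846/1.260 = 2.258 mg/L.
Half-life 0.496 d → k = ln 2 / 0.496 = 1.397 d⁻¹.
Set 2.258·exp(−k·t) = 0.39 → t = ln(2.258/0.39)/k = 108600 s = 30.16 h.
Distance = v·t = 0.37·108600 = 40180 m = 40.18 km.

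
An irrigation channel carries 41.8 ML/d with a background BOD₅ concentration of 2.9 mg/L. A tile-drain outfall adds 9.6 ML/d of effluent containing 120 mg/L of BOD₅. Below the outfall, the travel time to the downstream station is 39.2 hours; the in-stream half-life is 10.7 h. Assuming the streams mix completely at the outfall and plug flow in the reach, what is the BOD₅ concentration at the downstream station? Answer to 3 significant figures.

1.95 mg/L

Mass balance: C = (41.80·2.900 + 9.600·120.0) / 51.40 = 1273/51.40 = 24.77 mg/L.
Half-life 10.7 h → k = ln 2 / 10.7 = 0.06478 h⁻¹ = 1.555 d⁻¹.
Decay over the reach: 24.77·exp(−kt) = 24.77·0.07892 = 1.955 mg/L.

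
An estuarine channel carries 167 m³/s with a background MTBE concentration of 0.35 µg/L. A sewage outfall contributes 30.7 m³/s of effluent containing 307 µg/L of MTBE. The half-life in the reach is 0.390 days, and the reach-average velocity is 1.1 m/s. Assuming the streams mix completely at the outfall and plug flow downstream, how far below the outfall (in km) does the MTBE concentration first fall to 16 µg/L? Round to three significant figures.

58.7 km

Flow-weighted average: C = (167.0·0.3500 + 30.70·307.0) / 197.7 = 9483/197.7 = 47.97 µg/L.
Half-life 0.390 d → k = ln 2 / 0.390 = 1.777 d⁻¹.
Set 47.97·exp(−k·t) = 16 → t = ln(47.97/16)/k = 53370 s = 14.83 h.
Distance = v·t = 1.1·53370 = 58710 m = 58.71 km.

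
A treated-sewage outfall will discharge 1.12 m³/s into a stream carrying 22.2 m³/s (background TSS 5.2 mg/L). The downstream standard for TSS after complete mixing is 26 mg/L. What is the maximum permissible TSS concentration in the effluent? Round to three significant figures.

438 mg/L

At the limit, (Qr·Cr + Qe·Cₑ)/(Qr + Qe) = 26:
Cₑ = (23.32·26 − 22.20·5.200) / 1.120 = 438.3 mg/L.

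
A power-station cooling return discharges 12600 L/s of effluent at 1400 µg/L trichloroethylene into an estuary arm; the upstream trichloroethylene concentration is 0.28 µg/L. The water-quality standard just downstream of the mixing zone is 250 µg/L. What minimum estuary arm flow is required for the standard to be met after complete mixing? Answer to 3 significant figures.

58000 L/s

Set C_mix = 250: (Q·0.2800 + 12600·1400) / (Q + 12600) = 250
→ Q = 12600·(1400 − 250)/(250 − 0.2800) = 58020 L/s.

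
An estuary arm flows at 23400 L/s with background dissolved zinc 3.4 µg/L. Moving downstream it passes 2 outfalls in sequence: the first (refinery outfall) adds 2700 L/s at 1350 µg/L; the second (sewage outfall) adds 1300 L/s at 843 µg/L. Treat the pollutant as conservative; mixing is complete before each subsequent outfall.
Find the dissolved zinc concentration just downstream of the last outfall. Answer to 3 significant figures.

176 µg/L

Outfall 1: combined Q = 26100 L/s; C = (23400·3.400 + 2700·1350)/26100 = 142.7 µg/L.
Outfall 2: combined Q = 27400 L/s; C = (26100·142.7 + 1300·843.0)/27400 = 175.9 µg/L.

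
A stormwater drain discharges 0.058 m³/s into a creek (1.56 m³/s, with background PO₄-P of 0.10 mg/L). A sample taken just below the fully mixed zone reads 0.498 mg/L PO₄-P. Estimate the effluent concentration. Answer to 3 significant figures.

11.2 mg/L

Mass balance: 1.560·0.1000 + 0.05800·Cₑ = 1.618·0.4980
→ Cₑ = (1.618·0.4980 − 1.560·0.1000) / 0.05800 = 11.20 mg/L.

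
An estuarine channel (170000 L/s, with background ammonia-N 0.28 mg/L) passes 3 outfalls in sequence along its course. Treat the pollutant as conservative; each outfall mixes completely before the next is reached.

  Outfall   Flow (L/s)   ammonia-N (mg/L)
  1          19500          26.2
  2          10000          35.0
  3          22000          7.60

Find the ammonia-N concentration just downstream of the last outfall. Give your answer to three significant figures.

Below outfall 1: Q → 189500 L/s, C = (170000·0.2800 + 19500·26.20)/189500 = 2.947 mg/L.
Below outfall 2: Q → 199500 L/s, C = (189500·2.947 + 10000·35.00)/199500 = 4.554 mg/L.
Below outfall 3: Q → 221500 L/s, C = (199500·4.554 + 22000·7.600)/221500 = 4.856 mg/L.

4.86 mg/L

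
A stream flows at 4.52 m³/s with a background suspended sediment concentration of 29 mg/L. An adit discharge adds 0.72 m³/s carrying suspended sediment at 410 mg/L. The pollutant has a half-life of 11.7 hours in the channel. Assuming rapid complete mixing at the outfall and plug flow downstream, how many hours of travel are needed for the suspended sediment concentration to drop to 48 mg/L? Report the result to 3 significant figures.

8.91 h

Flow-weighted average: C = (4.520·29.00 + 0.7200·410.0) / 5.240 = 426.3/5.240 = 81.35 mg/L.
Half-life 11.7 h → k = ln 2 / 11.7 = 0.05924 h⁻¹ = 1.422 d⁻¹.
81.35·exp(−k·t) = 48 → t = ln(81.35/48)/k = 32060 s = 8.905 h.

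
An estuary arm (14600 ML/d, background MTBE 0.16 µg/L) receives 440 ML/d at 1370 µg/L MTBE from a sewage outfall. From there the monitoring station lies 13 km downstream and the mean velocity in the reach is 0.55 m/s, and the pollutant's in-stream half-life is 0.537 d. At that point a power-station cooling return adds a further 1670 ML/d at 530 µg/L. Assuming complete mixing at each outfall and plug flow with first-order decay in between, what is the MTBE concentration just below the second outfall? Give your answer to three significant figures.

78.4 µg/L

Mixed concentration C = ΣQC/ΣQ = (14600·0.1600 + 440.0·1370) / 15040 = 605100/15040 = 40.24 µg/L; combined flow 15040 ML/d.
Travel time t = 13·1000 / 0.55 = 23640 s = 6.566 h.
Half-life 0.537 d → k = ln 2 / 0.537 = 1.291 d⁻¹.
Applying C = C₀e^(−kt): 40.24 × 0.7025 = 28.26 µg/L.
Second outfall: C = (15040·28.26 + 1670·530.0)/16710 = 78.41 µg/L.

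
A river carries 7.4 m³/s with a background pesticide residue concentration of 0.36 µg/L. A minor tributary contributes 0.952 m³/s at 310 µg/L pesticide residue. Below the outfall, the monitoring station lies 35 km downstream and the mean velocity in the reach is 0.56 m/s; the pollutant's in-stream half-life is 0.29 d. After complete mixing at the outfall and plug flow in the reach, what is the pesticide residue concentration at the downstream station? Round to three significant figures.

6.33 µg/L

Mixed concentration C = ΣQC/ΣQ = (7.400·0.3600 + 0.9520·310.0) / 8.352 = 297.8/8.352 = 35.65 µg/L.
Travel time t = 35·1000 / 0.56 = 62500 s = 17.36 h.
Half-life 0.29 d → k = ln 2 / 0.29 = 2.390 d⁻¹.
Applying C = C₀e^(−kt): 35.65 × 0.1775 = 6.327 µg/L.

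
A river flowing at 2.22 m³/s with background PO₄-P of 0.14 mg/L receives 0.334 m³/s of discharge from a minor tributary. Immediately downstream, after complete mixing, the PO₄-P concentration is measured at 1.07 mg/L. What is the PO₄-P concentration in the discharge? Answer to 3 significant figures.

7.25 mg/L

Mass balance: 2.220·0.1400 + 0.3340·Cₑ = 2.554·1.070
→ Cₑ = (2.554·1.070 − 2.220·0.1400) / 0.3340 = 7.251 mg/L.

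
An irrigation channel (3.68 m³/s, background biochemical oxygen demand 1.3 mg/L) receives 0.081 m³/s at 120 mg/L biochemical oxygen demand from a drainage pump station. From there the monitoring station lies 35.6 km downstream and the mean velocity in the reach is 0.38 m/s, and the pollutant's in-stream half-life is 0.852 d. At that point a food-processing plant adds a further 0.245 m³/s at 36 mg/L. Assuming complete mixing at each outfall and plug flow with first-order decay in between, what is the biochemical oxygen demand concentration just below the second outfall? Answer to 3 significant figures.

Conservation of mass: C = (3.680·1.300 + 0.08100·120.0) / 3.761 = 14.50/3.761 = 3.856 mg/L; combined flow 3.761 m³/s.
Travel time t = 35.6·1000 / 0.38 = 93680 s = 26.02 h.
Half-life 0.852 d → k = ln 2 / 0.852 = 0.8136 d⁻¹.
Decay over the reach: 3.856·exp(−kt) = 3.856·0.4139 = 1.596 mg/L.
At the second outfall, C = (3.761·1.596 + 0.2450·36.00) / (3.761 + 0.2450) = 3.700 mg/L.

3.70 mg/L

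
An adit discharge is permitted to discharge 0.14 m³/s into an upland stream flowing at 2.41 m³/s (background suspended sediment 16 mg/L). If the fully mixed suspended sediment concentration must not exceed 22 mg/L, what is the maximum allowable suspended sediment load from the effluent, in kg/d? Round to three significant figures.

1520 kg/d

Mass balance at the limit: 2.410·16.00 + 0.1400·Cₑ = 2.550·22 → Cₑ = 125.3 mg/L.
Load = 0.1400 m³/s × 125.3 g/m³ × 86 400 s/d = 1515 kg/d.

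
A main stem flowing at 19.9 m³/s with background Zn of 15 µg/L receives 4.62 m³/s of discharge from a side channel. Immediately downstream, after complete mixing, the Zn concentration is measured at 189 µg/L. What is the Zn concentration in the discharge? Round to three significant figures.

Mass balance: 19.90·15.00 + 4.620·Cₑ = 24.52·189.0
→ Cₑ = (24.52·189.0 − 19.90·15.00) / 4.620 = 938.5 µg/L.

938 µg/L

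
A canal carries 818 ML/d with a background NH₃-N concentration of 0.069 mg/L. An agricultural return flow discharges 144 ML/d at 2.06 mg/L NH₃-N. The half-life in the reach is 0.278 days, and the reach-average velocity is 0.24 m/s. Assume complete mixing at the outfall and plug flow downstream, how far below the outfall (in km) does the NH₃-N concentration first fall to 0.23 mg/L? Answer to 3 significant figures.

3.89 km

Mass balance: C = (818.0·0.06900 + 144.0·2.060) / 962.0 = 353.1/962.0 = 0.3670 mg/L.
Half-life 0.278 d → k = ln 2 / 0.278 = 2.493 d⁻¹.
Set 0.3670·exp(−k·t) = 0.23 → t = ln(0.3670/0.23)/k = 16200 s = 4.499 h.
Distance = v·t = 0.24·16200 = 3887 m = 3.887 km.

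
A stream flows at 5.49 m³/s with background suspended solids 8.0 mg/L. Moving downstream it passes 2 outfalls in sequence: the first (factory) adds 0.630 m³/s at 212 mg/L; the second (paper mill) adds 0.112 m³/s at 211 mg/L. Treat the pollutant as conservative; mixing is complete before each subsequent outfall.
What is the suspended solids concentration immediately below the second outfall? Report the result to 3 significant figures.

After outfall 1: Q = 5.490 + 0.6300 = 6.120 m³/s; C = (5.490·8.000 + 0.6300·212.0)/6.120 = 29.00 mg/L.
After outfall 2: Q = 6.120 + 0.1120 = 6.232 m³/s; C = (6.120·29.00 + 0.1120·211.0)/6.232 = 32.27 mg/L.

32.3 mg/L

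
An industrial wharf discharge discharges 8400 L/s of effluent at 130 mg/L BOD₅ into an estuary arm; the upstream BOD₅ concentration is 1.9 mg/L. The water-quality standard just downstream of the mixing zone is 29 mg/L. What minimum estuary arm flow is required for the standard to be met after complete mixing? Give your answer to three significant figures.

Set C_mix = 29: (Q·1.900 + 8400·130.0) / (Q + 8400) = 29
→ Q = 8400·(130.0 − 29)/(29 − 1.900) = 31310 L/s.

31300 L/s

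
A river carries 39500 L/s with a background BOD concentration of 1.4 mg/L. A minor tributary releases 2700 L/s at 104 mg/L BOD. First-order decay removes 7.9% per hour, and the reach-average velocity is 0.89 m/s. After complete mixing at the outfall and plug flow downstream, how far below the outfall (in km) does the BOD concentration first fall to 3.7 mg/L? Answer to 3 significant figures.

Flow-weighted average: C = (39500·1.400 + 2700·104.0) / 42200 = 336100/42200 = 7.964 mg/L.
7.9%/h lost → k = −ln(1 − 0.079) = 0.08230 h⁻¹.
Set 7.964·exp(−k·t) = 3.7 → t = ln(7.964/3.7)/k = 33540 s = 9.316 h.
Distance = v·t = 0.89·33540 = 29850 m = 29.85 km.

29.8 km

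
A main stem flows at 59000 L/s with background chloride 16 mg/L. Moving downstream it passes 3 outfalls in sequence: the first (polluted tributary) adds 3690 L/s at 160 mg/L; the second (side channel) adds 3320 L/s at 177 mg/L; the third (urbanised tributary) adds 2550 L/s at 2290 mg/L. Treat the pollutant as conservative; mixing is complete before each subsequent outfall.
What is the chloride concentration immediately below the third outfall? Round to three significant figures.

116 mg/L

Outfall 1: combined Q = 62690 L/s; C = (59000·16.00 + 3690·160.0)/62690 = 24.48 mg/L.
Outfall 2: combined Q = 66010 L/s; C = (62690·24.48 + 3320·177.0)/66010 = 32.15 mg/L.
Outfall 3: combined Q = 68560 L/s; C = (66010·32.15 + 2550·2290)/68560 = 116.1 mg/L.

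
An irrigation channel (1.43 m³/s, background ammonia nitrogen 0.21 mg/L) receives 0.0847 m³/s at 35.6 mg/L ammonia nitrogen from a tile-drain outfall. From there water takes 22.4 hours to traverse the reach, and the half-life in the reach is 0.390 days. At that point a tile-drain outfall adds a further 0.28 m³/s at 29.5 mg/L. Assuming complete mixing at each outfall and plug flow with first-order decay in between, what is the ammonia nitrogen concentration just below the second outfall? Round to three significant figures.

4.95 mg/L

Mass balance: C = (1.430·0.2100 + 0.08470·35.60) / 1.515 = 3.316/1.515 = 2.189 mg/L; combined flow 1.515 m³/s.
Half-life 0.390 d → k = ln 2 / 0.390 = 1.777 d⁻¹.
Applying C = C₀e^(−kt): 2.189 × 0.1904 = 0.4167 mg/L.
At the second outfall, C = (1.515·0.4167 + 0.2800·29.50) / (1.515 + 0.2800) = 4.954 mg/L.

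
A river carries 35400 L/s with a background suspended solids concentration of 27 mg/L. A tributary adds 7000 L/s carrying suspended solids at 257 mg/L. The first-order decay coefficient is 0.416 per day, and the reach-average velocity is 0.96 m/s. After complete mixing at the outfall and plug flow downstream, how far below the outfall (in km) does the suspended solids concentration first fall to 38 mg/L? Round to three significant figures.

107 km

Mass balance: C = (35400·27.00 + 7000·257.0) / 42400 = 2755000/42400 = 64.97 mg/L.
Set 64.97·exp(−k·t) = 38 → t = ln(64.97/38)/k = 111400 s = 30.94 h.
Distance = v·t = 0.96·111400 = 106900 m = 106.9 km.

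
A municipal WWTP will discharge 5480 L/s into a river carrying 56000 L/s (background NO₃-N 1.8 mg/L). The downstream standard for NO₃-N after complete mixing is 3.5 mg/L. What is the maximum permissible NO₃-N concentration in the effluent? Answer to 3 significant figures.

20.9 mg/L

At the limit, (Qr·Cr + Qe·Cₑ)/(Qr + Qe) = 3.5:
Cₑ = (61480·3.5 − 56000·1.800) / 5480 = 20.87 mg/L.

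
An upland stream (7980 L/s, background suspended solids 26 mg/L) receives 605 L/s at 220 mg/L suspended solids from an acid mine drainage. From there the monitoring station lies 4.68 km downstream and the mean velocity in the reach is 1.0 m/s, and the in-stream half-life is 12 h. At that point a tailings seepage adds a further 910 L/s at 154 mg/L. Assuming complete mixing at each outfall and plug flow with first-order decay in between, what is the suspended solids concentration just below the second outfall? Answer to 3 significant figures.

48.0 mg/L

Conservation of mass: C = (7980·26.00 + 605.0·220.0) / 8585 = 340600/8585 = 39.67 mg/L; combined flow 8585 L/s.
Travel time t = 4.68·1000 / 1.0 = 4680 s = 1.300 h.
Half-life 12 h → k = ln 2 / 12 = 0.05776 h⁻¹ = 1.386 d⁻¹.
Applying C = C₀e^(−kt): 39.67 × 0.9277 = 36.80 mg/L.
At the second outfall, C = (8585·36.80 + 910.0·154.0) / (8585 + 910.0) = 48.03 mg/L.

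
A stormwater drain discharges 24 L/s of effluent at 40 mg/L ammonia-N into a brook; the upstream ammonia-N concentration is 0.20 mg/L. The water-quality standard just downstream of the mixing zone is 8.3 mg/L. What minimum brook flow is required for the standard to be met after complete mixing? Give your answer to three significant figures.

Set C_mix = 8.3: (Q·0.2000 + 24.00·40.00) / (Q + 24.00) = 8.3
→ Q = 24.00·(40.00 − 8.3)/(8.3 − 0.2000) = 93.93 L/s.

93.9 L/s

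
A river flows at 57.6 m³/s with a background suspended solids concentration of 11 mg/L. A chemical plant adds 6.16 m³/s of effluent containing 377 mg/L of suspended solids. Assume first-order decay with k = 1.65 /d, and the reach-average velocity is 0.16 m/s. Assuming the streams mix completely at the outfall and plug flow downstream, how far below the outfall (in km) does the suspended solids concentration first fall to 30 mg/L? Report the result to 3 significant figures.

After mixing, C = (57.60·11.00 + 6.160·377.0) / 63.76 = 2956/63.76 = 46.36 mg/L.
Set 46.36·exp(−k·t) = 30 → t = ln(46.36/30)/k = 22790 s = 6.331 h.
Distance = v·t = 0.16·22790 = 3647 m = 3.647 km.

3.65 km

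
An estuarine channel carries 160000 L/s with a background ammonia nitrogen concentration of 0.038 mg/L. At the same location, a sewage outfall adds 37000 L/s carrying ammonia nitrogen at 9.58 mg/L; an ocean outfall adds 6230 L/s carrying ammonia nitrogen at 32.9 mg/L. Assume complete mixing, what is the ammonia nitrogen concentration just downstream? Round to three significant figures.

Flow-weighted average: C = (160000·0.03800 + 37000·9.580 + 6230·32.90) / 203200 = 565500/203200 = 2.783 mg/L.

2.78 mg/L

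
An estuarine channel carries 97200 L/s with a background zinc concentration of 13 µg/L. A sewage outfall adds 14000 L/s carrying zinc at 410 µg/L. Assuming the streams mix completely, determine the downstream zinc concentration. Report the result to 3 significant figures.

After mixing, C = (97200·13.00 + 14000·410.0) / 111200 = 7004000/111200 = 62.98 µg/L.

63.0 µg/L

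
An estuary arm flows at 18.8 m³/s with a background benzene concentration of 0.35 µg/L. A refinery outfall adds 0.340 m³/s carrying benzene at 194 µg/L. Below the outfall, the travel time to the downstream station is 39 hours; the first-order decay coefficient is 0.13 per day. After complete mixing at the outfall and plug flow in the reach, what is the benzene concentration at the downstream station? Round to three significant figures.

3.07 µg/L

Mass balance: C = (18.80·0.3500 + 0.3400·194.0) / 19.14 = 72.54/19.14 = 3.790 µg/L.
Decay over the reach: 3.790·exp(−kt) = 3.790·0.8096 = 3.068 µg/L.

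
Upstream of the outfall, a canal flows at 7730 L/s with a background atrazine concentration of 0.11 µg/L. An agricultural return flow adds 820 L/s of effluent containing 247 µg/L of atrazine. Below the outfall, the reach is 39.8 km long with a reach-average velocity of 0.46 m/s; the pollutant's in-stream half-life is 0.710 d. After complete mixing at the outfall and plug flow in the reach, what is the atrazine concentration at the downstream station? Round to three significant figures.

After mixing, C = (7730·0.1100 + 820.0·247.0) / 8550 = 203400/8550 = 23.79 µg/L.
Travel time t = 39.8·1000 / 0.46 = 86520 s = 24.03 h.
Half-life 0.710 d → k = ln 2 / 0.710 = 0.9763 d⁻¹.
First-order decay: C = 23.79·exp(−k·t) = 23.79·0.3762 = 8.949 µg/L.

8.95 µg/L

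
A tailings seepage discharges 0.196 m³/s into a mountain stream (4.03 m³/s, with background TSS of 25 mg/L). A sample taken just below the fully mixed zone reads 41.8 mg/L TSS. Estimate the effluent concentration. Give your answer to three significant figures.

Mass balance: 4.030·25.00 + 0.1960·Cₑ = 4.226·41.80
→ Cₑ = (4.226·41.80 − 4.030·25.00) / 0.1960 = 387.2 mg/L.

387 mg/L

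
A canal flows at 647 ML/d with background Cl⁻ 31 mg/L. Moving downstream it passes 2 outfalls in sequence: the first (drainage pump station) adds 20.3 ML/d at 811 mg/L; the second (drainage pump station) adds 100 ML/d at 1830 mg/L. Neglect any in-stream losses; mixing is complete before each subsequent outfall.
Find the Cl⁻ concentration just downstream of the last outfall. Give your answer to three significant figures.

286 mg/L

Below outfall 1: Q → 667.3 ML/d, C = (647.0·31.00 + 20.30·811.0)/667.3 = 54.73 mg/L.
Below outfall 2: Q → 767.3 ML/d, C = (667.3·54.73 + 100.0·1830)/767.3 = 286.1 mg/L.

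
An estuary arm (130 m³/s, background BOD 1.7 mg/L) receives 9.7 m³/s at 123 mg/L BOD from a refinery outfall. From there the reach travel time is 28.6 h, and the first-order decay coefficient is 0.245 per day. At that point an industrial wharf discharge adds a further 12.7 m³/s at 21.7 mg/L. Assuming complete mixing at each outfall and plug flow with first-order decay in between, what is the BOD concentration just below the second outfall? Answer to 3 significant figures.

After mixing, C = (130.0·1.700 + 9.700·123.0) / 139.7 = 1414/139.7 = 10.12 mg/L; combined flow 139.7 m³/s.
First-order decay: C = 10.12·exp(−k·t) = 10.12·0.7468 = 7.559 mg/L.
Second outfall: C = (139.7·7.559 + 12.70·21.70)/152.4 = 8.738 mg/L.

8.74 mg/L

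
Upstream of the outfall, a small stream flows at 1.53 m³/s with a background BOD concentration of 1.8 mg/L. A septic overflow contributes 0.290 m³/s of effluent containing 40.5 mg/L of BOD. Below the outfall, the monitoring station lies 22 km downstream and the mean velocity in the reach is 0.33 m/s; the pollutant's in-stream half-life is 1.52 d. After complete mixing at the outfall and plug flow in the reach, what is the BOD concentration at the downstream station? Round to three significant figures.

5.60 mg/L

Conservation of mass: C = (1.530·1.800 + 0.2900·40.50) / 1.820 = 14.50/1.820 = 7.966 mg/L.
Travel time t = 22·1000 / 0.33 = 66670 s = 18.52 h.
Half-life 1.52 d → k = ln 2 / 1.52 = 0.4560 d⁻¹.
After decay, C = 7.966 × e^(−kt) = 7.966 × 0.7034 = 5.603 mg/L.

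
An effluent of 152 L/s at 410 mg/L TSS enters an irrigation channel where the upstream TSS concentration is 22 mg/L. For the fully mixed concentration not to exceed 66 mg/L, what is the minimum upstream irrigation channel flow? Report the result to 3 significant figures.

1190 L/s

Set C_mix = 66: (Q·22.00 + 152.0·410.0) / (Q + 152.0) = 66
→ Q = 152.0·(410.0 − 66)/(66 − 22.00) = 1188 L/s.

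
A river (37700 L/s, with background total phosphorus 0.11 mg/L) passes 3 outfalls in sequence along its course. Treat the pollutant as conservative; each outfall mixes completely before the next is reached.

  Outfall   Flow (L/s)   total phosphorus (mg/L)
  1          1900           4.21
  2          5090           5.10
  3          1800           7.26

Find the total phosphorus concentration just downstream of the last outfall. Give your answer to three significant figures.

1.10 mg/L

Below outfall 1: Q → 39600 L/s, C = (37700·0.1100 + 1900·4.210)/39600 = 0.3067 mg/L.
Below outfall 2: Q → 44690 L/s, C = (39600·0.3067 + 5090·5.100)/44690 = 0.8527 mg/L.
Below outfall 3: Q → 46490 L/s, C = (44690·0.8527 + 1800·7.260)/46490 = 1.101 mg/L.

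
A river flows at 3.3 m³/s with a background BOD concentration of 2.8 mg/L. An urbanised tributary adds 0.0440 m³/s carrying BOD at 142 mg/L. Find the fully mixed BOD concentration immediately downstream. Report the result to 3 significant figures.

Mixed concentration C = ΣQC/ΣQ = (3.300·2.800 + 0.04400·142.0) / 3.344 = 15.49/3.344 = 4.632 mg/L.

4.63 mg/L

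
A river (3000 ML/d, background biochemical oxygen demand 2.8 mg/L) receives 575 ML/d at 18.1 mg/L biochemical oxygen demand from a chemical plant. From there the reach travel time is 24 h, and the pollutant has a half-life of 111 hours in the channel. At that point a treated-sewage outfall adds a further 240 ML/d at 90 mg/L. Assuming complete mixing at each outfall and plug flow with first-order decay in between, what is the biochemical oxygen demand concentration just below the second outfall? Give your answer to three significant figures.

9.91 mg/L

Mass balance: C = (3000·2.800 + 575.0·18.10) / 3575 = 18810/3575 = 5.261 mg/L; combined flow 3575 ML/d.
Half-life 111 h → k = ln 2 / 111 = 0.006245 h⁻¹ = 0.1499 d⁻¹.
After decay, C = 5.261 × e^(−kt) = 5.261 × 0.8608 = 4.529 mg/L.
Second outfall: C = (3575·4.529 + 240.0·90.00)/3815 = 9.906 mg/L.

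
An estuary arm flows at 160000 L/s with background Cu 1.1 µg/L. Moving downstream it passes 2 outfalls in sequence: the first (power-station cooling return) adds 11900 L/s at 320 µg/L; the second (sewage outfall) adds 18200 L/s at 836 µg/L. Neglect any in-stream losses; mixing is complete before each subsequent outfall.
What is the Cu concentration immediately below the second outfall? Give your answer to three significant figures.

Below outfall 1: Q → 171900 L/s, C = (160000·1.100 + 11900·320.0)/171900 = 23.18 µg/L.
Below outfall 2: Q → 190100 L/s, C = (171900·23.18 + 18200·836.0)/190100 = 101.0 µg/L.

101 µg/L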